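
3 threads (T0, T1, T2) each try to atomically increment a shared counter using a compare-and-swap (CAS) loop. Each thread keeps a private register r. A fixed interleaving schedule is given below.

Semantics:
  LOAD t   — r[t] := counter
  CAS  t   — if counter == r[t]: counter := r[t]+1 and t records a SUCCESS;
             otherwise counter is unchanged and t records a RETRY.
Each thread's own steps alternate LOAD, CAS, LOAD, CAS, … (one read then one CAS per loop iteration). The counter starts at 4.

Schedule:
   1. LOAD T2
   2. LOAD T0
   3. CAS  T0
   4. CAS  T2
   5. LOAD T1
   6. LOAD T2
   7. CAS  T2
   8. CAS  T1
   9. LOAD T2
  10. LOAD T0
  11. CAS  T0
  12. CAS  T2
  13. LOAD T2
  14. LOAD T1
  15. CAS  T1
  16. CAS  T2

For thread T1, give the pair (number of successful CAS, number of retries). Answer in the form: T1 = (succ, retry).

step 1: T2 LOAD ⇒ load; ctr=4 reg=4
step 2: T0 LOAD ⇒ load; ctr=4 reg=4
step 3: T0 CAS ⇒ ok; ctr=5 reg=4
step 4: T2 CAS ⇒ retry; ctr=5 reg=4
step 5: T1 LOAD ⇒ load; ctr=5 reg=5
step 6: T2 LOAD ⇒ load; ctr=5 reg=5
step 7: T2 CAS ⇒ ok; ctr=6 reg=5
step 8: T1 CAS ⇒ retry; ctr=6 reg=5
step 9: T2 LOAD ⇒ load; ctr=6 reg=6
step 10: T0 LOAD ⇒ load; ctr=6 reg=6
step 11: T0 CAS ⇒ ok; ctr=7 reg=6
step 12: T2 CAS ⇒ retry; ctr=7 reg=6
step 13: T2 LOAD ⇒ load; ctr=7 reg=7
step 14: T1 LOAD ⇒ load; ctr=7 reg=7
step 15: T1 CAS ⇒ ok; ctr=8 reg=7
step 16: T2 CAS ⇒ retry; ctr=8 reg=7

T1 = (1, 1)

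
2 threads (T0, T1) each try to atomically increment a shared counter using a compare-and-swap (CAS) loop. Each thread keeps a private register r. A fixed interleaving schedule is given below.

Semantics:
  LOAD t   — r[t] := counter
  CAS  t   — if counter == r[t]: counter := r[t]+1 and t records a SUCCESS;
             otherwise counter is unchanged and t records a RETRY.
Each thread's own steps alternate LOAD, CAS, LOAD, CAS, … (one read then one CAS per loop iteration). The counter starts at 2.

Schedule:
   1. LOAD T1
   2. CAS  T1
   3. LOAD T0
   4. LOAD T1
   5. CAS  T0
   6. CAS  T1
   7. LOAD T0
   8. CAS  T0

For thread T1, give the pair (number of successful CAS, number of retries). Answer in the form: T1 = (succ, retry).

1. LOAD T1 → mem=2 r[T1]=2 [LOAD]
2. CAS T1 → mem=3 r[T1]=2 [OK]
3. LOAD T0 → mem=3 r[T0]=3 [LOAD]
4. LOAD T1 → mem=3 r[T1]=3 [LOAD]
5. CAS T0 → mem=4 r[T0]=3 [OK]
6. CAS T1 → mem=4 r[T1]=3 [RETRY]
7. LOAD T0 → mem=4 r[T0]=4 [LOAD]
8. CAS T0 → mem=5 r[T0]=4 [OK]

T1 = (1, 1)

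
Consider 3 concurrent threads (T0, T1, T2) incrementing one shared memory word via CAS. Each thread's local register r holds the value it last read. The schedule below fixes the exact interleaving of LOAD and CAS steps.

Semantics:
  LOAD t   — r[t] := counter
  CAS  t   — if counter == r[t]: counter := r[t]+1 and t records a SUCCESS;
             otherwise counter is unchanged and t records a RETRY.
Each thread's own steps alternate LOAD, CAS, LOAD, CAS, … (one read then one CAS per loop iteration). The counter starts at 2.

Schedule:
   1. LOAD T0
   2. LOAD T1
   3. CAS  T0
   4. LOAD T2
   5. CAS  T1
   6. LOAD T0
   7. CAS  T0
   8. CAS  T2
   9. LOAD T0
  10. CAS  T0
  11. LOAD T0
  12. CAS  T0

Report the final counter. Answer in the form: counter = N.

step 1: T0 LOAD ⇒ load; ctr=2 reg=2
step 2: T1 LOAD ⇒ load; ctr=2 reg=2
step 3: T0 CAS ⇒ ok; ctr=3 reg=2
step 4: T2 LOAD ⇒ load; ctr=3 reg=3
step 5: T1 CAS ⇒ retry; ctr=3 reg=2
step 6: T0 LOAD ⇒ load; ctr=3 reg=3
step 7: T0 CAS ⇒ ok; ctr=4 reg=3
step 8: T2 CAS ⇒ retry; ctr=4 reg=3
step 9: T0 LOAD ⇒ load; ctr=4 reg=4
step 10: T0 CAS ⇒ ok; ctr=5 reg=4
step 11: T0 LOAD ⇒ load; ctr=5 reg=5
step 12: T0 CAS ⇒ ok; ctr=6 reg=5

counter = 6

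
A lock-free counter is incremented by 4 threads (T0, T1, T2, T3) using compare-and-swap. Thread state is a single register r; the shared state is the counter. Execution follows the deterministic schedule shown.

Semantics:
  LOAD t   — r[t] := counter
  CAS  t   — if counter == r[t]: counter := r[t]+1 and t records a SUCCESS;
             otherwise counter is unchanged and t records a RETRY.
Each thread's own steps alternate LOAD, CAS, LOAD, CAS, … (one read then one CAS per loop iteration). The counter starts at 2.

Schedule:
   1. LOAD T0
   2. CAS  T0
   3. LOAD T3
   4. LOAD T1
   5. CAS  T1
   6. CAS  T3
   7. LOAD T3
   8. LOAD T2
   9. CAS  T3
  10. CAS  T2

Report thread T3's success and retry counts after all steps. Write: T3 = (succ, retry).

T3 = (1, 1)

#1 T0 reads 2
#2 T0 CAS(2→3) writes; counter now 3
#3 T3 reads 3
#4 T1 reads 3
#5 T1 CAS(3→4) writes; counter now 4
#6 T3 CAS(3→4) fails; counter now 4
#7 T3 reads 4
#8 T2 reads 4
#9 T3 CAS(4→5) writes; counter now 5
#10 T2 CAS(4→5) fails; counter now 5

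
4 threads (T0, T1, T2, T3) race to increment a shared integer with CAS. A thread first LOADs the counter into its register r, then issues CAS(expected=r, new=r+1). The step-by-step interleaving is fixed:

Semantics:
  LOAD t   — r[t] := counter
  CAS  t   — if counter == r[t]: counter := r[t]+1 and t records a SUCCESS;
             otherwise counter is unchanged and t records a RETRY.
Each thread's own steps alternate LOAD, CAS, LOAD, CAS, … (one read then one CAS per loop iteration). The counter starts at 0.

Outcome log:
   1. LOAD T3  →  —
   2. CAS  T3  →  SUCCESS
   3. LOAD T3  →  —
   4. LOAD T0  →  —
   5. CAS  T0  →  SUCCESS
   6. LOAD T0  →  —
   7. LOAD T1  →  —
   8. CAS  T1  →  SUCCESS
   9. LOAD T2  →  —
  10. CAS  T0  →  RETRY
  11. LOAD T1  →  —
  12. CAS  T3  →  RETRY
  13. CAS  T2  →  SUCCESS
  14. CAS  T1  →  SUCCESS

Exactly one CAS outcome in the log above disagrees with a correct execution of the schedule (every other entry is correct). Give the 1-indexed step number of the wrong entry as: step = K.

step = 14

Reference trace:
T3 LOAD — after: cnt=0, r=0 — load
T3 CAS — after: cnt=1, r=0 — ok
T3 LOAD — after: cnt=1, r=1 — load
T0 LOAD — after: cnt=1, r=1 — load
T0 CAS — after: cnt=2, r=1 — ok
T0 LOAD — after: cnt=2, r=2 — load
T1 LOAD — after: cnt=2, r=2 — load
T1 CAS — after: cnt=3, r=2 — ok
T2 LOAD — after: cnt=3, r=3 — load
T0 CAS — after: cnt=3, r=2 — retry
T1 LOAD — after: cnt=3, r=3 — load
T3 CAS — after: cnt=3, r=1 — retry
T2 CAS — after: cnt=4, r=3 — ok
T1 CAS — after: cnt=4, r=3 — retry
Mismatch at 14.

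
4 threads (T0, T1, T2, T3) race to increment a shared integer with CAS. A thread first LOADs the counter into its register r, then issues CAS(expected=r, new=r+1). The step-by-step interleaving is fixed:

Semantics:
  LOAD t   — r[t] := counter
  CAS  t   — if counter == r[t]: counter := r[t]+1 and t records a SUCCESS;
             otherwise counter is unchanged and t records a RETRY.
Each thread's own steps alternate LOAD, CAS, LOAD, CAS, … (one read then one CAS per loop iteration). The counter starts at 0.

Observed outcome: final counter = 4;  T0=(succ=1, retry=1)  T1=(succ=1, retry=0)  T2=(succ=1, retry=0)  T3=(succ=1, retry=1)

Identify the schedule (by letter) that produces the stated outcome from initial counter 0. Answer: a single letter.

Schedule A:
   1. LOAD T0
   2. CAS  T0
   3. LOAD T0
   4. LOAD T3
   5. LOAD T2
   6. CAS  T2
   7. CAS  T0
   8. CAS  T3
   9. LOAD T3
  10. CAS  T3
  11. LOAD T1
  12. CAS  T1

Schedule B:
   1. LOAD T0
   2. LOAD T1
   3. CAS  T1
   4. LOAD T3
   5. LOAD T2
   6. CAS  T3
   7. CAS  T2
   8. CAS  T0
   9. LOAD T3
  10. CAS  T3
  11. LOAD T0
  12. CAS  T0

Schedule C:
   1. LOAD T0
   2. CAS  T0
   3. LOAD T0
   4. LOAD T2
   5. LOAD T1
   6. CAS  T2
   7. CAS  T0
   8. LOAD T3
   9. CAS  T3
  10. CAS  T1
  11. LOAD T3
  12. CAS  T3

A

Run A:
1. LOAD T0 → mem=0 r[T0]=0 [LOAD]
2. CAS T0 → mem=1 r[T0]=0 [OK]
3. LOAD T0 → mem=1 r[T0]=1 [LOAD]
4. LOAD T3 → mem=1 r[T3]=1 [LOAD]
5. LOAD T2 → mem=1 r[T2]=1 [LOAD]
6. CAS T2 → mem=2 r[T2]=1 [OK]
7. CAS T0 → mem=2 r[T0]=1 [RETRY]
8. CAS T3 → mem=2 r[T3]=1 [RETRY]
9. LOAD T3 → mem=2 r[T3]=2 [LOAD]
10. CAS T3 → mem=3 r[T3]=2 [OK]
11. LOAD T1 → mem=3 r[T1]=3 [LOAD]
12. CAS T1 → mem=4 r[T1]=3 [OK]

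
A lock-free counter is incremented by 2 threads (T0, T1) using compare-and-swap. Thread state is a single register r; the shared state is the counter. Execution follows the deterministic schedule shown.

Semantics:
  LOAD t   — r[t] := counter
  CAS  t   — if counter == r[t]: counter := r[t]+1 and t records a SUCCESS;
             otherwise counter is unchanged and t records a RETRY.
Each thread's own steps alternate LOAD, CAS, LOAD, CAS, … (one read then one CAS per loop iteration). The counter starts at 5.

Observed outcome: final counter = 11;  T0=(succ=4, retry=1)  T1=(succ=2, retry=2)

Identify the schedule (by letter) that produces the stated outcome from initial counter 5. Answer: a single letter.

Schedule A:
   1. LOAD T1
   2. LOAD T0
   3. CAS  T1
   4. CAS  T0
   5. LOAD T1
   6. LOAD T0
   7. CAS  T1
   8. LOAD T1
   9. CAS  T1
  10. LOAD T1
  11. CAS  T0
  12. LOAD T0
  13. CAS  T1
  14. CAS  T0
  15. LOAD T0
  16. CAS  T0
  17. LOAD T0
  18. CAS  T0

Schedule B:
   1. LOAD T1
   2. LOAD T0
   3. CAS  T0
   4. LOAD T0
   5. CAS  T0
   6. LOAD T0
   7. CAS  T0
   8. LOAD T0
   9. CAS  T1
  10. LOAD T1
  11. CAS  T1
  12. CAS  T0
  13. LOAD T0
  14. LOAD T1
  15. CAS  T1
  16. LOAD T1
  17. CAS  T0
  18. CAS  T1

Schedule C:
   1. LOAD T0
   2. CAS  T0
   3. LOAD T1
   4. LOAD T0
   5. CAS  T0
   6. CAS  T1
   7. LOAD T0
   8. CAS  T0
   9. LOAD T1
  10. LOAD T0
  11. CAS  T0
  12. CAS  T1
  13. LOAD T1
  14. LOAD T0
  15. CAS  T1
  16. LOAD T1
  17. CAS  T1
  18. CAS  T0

C

Simulating candidate C:
#1 T0 reads 5
#2 T0 CAS(5→6) writes; counter now 6
#3 T1 reads 6
#4 T0 reads 6
#5 T0 CAS(6→7) writes; counter now 7
#6 T1 CAS(6→7) fails; counter now 7
#7 T0 reads 7
#8 T0 CAS(7→8) writes; counter now 8
#9 T1 reads 8
#10 T0 reads 8
#11 T0 CAS(8→9) writes; counter now 9
#12 T1 CAS(8→9) fails; counter now 9
#13 T1 reads 9
#14 T0 reads 9
#15 T1 CAS(9→10) writes; counter now 10
#16 T1 reads 10
#17 T1 CAS(10→11) writes; counter now 11
#18 T0 CAS(9→10) fails; counter now 11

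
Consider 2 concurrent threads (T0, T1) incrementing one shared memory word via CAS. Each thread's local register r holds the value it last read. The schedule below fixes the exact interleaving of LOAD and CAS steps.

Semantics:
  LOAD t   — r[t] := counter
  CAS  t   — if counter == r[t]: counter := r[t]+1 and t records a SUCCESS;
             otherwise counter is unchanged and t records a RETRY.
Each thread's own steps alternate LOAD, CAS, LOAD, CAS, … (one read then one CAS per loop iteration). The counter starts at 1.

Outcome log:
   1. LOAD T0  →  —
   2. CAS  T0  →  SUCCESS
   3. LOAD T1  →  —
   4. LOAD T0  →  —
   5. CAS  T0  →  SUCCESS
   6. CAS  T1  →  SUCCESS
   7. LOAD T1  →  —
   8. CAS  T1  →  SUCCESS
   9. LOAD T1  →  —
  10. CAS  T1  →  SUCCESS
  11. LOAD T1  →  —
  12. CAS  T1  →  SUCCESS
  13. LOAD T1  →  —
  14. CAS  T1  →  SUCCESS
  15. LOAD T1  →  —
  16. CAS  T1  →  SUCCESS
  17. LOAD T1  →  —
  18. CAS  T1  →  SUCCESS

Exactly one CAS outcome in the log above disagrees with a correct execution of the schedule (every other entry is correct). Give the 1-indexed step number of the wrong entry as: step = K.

Re-executing:
#1 T0 reads 1
#2 T0 CAS(1→2) writes; counter now 2
#3 T1 reads 2
#4 T0 reads 2
#5 T0 CAS(2→3) writes; counter now 3
#6 T1 CAS(2→3) fails; counter now 3
#7 T1 reads 3
#8 T1 CAS(3→4) writes; counter now 4
#9 T1 reads 4
#10 T1 CAS(4→5) writes; counter now 5
#11 T1 reads 5
#12 T1 CAS(5→6) writes; counter now 6
#13 T1 reads 6
#14 T1 CAS(6→7) writes; counter now 7
#15 T1 reads 7
#16 T1 CAS(7→8) writes; counter now 8
#17 T1 reads 8
#18 T1 CAS(8→9) writes; counter now 9
Flip is step 6.

step = 6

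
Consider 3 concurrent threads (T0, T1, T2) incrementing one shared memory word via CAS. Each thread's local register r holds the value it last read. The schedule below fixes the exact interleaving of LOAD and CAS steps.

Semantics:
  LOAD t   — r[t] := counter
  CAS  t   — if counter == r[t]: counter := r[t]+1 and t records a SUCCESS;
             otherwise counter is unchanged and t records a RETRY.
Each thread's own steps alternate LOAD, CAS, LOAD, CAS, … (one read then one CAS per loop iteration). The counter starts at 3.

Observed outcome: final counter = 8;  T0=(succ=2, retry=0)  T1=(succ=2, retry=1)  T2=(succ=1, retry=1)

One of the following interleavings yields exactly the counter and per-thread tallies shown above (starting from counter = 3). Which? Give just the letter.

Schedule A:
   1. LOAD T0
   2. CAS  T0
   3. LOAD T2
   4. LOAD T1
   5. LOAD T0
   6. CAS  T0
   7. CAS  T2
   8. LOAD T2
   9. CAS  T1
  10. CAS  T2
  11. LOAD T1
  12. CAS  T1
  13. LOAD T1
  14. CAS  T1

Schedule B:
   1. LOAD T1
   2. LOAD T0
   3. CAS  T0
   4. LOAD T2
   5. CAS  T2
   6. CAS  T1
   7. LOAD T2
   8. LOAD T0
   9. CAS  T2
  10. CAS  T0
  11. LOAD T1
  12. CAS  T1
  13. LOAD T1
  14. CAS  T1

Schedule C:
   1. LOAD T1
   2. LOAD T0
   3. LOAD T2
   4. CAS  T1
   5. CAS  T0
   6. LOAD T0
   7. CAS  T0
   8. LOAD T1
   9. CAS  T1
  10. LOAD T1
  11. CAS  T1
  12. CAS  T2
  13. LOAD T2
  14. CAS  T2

A

Run A:
1. LOAD T0 → mem=3 r[T0]=3 [LOAD]
2. CAS T0 → mem=4 r[T0]=3 [OK]
3. LOAD T2 → mem=4 r[T2]=4 [LOAD]
4. LOAD T1 → mem=4 r[T1]=4 [LOAD]
5. LOAD T0 → mem=4 r[T0]=4 [LOAD]
6. CAS T0 → mem=5 r[T0]=4 [OK]
7. CAS T2 → mem=5 r[T2]=4 [RETRY]
8. LOAD T2 → mem=5 r[T2]=5 [LOAD]
9. CAS T1 → mem=5 r[T1]=4 [RETRY]
10. CAS T2 → mem=6 r[T2]=5 [OK]
11. LOAD T1 → mem=6 r[T1]=6 [LOAD]
12. CAS T1 → mem=7 r[T1]=6 [OK]
13. LOAD T1 → mem=7 r[T1]=7 [LOAD]
14. CAS T1 → mem=8 r[T1]=7 [OK]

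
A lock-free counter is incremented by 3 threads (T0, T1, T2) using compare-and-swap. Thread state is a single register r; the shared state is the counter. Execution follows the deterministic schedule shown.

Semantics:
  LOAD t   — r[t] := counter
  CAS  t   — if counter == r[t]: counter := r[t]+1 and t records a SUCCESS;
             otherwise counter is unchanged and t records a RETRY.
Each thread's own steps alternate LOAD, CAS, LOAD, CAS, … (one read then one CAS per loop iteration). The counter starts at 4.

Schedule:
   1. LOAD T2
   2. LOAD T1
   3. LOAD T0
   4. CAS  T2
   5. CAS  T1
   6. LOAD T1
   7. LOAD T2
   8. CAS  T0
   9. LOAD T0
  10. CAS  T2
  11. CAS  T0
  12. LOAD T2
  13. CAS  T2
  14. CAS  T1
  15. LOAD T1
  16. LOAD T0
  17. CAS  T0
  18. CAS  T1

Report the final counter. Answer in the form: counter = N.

#1 T2 reads 4
#2 T1 reads 4
#3 T0 reads 4
#4 T2 CAS(4→5) writes; counter now 5
#5 T1 CAS(4→5) fails; counter now 5
#6 T1 reads 5
#7 T2 reads 5
#8 T0 CAS(4→5) fails; counter now 5
#9 T0 reads 5
#10 T2 CAS(5→6) writes; counter now 6
#11 T0 CAS(5→6) fails; counter now 6
#12 T2 reads 6
#13 T2 CAS(6→7) writes; counter now 7
#14 T1 CAS(5→6) fails; counter now 7
#15 T1 reads 7
#16 T0 reads 7
#17 T0 CAS(7→8) writes; counter now 8
#18 T1 CAS(7→8) fails; counter now 8

counter = 8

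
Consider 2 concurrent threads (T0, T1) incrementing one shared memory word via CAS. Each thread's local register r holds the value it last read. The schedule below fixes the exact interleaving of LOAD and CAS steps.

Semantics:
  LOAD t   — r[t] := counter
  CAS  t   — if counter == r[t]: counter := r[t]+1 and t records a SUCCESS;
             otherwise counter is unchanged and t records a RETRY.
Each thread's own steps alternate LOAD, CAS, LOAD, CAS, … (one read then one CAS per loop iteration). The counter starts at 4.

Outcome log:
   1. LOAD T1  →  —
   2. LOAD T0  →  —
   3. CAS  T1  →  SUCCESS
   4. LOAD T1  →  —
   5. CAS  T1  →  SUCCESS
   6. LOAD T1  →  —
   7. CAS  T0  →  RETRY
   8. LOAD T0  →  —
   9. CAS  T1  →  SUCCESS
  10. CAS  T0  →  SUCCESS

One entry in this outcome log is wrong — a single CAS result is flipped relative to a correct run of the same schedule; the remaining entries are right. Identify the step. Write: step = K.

Reference trace:
T1 LOAD — after: cnt=4, r=4 — load
T0 LOAD — after: cnt=4, r=4 — load
T1 CAS — after: cnt=5, r=4 — ok
T1 LOAD — after: cnt=5, r=5 — load
T1 CAS — after: cnt=6, r=5 — ok
T1 LOAD — after: cnt=6, r=6 — load
T0 CAS — after: cnt=6, r=4 — retry
T0 LOAD — after: cnt=6, r=6 — load
T1 CAS — after: cnt=7, r=6 — ok
T0 CAS — after: cnt=7, r=6 — retry
Log disagrees first at step 10.

step = 10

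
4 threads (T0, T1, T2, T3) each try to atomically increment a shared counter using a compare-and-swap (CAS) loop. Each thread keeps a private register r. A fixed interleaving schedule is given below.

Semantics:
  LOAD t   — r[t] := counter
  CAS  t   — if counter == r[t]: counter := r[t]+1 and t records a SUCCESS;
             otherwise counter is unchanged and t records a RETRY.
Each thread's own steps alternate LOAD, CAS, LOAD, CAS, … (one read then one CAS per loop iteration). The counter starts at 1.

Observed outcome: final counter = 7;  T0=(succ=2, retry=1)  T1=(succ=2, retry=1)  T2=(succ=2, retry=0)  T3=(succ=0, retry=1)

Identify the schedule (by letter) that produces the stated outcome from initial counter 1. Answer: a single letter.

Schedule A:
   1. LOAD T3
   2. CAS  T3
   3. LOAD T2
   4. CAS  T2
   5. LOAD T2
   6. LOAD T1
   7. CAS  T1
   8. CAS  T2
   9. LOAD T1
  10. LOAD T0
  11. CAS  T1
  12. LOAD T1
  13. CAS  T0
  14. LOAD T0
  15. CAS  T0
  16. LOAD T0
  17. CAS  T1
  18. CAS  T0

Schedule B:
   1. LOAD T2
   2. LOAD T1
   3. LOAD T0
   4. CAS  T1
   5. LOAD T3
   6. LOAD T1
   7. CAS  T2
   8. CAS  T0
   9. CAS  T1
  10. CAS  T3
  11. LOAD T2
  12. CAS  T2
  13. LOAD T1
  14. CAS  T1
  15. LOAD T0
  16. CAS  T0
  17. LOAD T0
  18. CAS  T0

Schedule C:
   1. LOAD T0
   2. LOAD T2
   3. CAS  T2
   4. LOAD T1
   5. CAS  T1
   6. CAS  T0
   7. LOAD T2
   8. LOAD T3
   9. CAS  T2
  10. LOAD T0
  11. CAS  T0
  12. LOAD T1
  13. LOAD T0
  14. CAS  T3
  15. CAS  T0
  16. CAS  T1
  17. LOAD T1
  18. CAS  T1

Simulating candidate C:
T0 LOAD — after: cnt=1, r=1 — load
T2 LOAD — after: cnt=1, r=1 — load
T2 CAS — after: cnt=2, r=1 — ok
T1 LOAD — after: cnt=2, r=2 — load
T1 CAS — after: cnt=3, r=2 — ok
T0 CAS — after: cnt=3, r=1 — retry
T2 LOAD — after: cnt=3, r=3 — load
T3 LOAD — after: cnt=3, r=3 — load
T2 CAS — after: cnt=4, r=3 — ok
T0 LOAD — after: cnt=4, r=4 — load
T0 CAS — after: cnt=5, r=4 — ok
T1 LOAD — after: cnt=5, r=5 — load
T0 LOAD — after: cnt=5, r=5 — load
T3 CAS — after: cnt=5, r=3 — retry
T0 CAS — after: cnt=6, r=5 — ok
T1 CAS — after: cnt=6, r=5 — retry
T1 LOAD — after: cnt=6, r=6 — load
T1 CAS — after: cnt=7, r=6 — ok

C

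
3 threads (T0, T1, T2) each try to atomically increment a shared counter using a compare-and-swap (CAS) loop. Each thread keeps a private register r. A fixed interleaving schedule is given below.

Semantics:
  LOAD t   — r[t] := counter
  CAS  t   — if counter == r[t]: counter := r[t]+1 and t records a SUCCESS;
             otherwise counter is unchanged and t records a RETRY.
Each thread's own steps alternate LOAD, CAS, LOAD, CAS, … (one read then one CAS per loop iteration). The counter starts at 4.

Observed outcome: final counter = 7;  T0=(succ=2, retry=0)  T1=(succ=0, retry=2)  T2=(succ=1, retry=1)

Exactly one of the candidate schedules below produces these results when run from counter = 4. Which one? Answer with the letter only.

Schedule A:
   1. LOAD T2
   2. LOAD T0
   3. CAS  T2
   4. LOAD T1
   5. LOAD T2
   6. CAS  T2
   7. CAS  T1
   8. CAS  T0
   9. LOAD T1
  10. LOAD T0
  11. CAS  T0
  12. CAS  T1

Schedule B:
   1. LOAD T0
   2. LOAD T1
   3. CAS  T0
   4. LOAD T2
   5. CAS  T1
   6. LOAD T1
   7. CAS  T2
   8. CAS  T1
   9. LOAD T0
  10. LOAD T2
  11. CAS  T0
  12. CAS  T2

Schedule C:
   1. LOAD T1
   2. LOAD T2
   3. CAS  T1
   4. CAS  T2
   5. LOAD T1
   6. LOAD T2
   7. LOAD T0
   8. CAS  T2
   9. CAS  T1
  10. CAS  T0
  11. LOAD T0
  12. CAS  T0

Simulating candidate B:
1. LOAD T0 → mem=4 r[T0]=4 [LOAD]
2. LOAD T1 → mem=4 r[T1]=4 [LOAD]
3. CAS T0 → mem=5 r[T0]=4 [OK]
4. LOAD T2 → mem=5 r[T2]=5 [LOAD]
5. CAS T1 → mem=5 r[T1]=4 [RETRY]
6. LOAD T1 → mem=5 r[T1]=5 [LOAD]
7. CAS T2 → mem=6 r[T2]=5 [OK]
8. CAS T1 → mem=6 r[T1]=5 [RETRY]
9. LOAD T0 → mem=6 r[T0]=6 [LOAD]
10. LOAD T2 → mem=6 r[T2]=6 [LOAD]
11. CAS T0 → mem=7 r[T0]=6 [OK]
12. CAS T2 → mem=7 r[T2]=6 [RETRY]

B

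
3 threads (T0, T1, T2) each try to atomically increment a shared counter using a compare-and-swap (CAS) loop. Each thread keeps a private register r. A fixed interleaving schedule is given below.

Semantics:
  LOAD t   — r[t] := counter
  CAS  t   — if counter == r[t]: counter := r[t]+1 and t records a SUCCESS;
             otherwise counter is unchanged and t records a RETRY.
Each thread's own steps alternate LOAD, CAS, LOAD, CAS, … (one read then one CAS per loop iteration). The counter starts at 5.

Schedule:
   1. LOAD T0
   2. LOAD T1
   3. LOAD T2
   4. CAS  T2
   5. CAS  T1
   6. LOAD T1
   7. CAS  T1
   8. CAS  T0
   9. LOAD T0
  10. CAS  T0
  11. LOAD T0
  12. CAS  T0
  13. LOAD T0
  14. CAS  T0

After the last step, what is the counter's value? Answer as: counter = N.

step 1: T0 LOAD ⇒ load; ctr=5 reg=5
step 2: T1 LOAD ⇒ load; ctr=5 reg=5
step 3: T2 LOAD ⇒ load; ctr=5 reg=5
step 4: T2 CAS ⇒ ok; ctr=6 reg=5
step 5: T1 CAS ⇒ retry; ctr=6 reg=5
step 6: T1 LOAD ⇒ load; ctr=6 reg=6
step 7: T1 CAS ⇒ ok; ctr=7 reg=6
step 8: T0 CAS ⇒ retry; ctr=7 reg=5
step 9: T0 LOAD ⇒ load; ctr=7 reg=7
step 10: T0 CAS ⇒ ok; ctr=8 reg=7
step 11: T0 LOAD ⇒ load; ctr=8 reg=8
step 12: T0 CAS ⇒ ok; ctr=9 reg=8
step 13: T0 LOAD ⇒ load; ctr=9 reg=9
step 14: T0 CAS ⇒ ok; ctr=10 reg=9

counter = 10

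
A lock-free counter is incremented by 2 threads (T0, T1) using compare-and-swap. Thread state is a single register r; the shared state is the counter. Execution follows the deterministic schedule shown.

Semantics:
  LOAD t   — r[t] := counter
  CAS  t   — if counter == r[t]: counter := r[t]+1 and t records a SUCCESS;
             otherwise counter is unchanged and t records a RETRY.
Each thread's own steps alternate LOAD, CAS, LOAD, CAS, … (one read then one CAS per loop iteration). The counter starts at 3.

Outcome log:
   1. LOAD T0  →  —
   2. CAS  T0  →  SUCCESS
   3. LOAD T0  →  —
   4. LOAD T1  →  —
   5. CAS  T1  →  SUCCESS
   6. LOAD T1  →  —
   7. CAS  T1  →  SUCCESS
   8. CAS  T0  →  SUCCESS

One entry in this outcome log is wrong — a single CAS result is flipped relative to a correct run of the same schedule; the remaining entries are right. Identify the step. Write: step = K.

step = 8

Reference trace:
T0 LOAD — after: cnt=3, r=3 — load
T0 CAS — after: cnt=4, r=3 — ok
T0 LOAD — after: cnt=4, r=4 — load
T1 LOAD — after: cnt=4, r=4 — load
T1 CAS — after: cnt=5, r=4 — ok
T1 LOAD — after: cnt=5, r=5 — load
T1 CAS — after: cnt=6, r=5 — ok
T0 CAS — after: cnt=6, r=4 — retry
Log disagrees first at step 8.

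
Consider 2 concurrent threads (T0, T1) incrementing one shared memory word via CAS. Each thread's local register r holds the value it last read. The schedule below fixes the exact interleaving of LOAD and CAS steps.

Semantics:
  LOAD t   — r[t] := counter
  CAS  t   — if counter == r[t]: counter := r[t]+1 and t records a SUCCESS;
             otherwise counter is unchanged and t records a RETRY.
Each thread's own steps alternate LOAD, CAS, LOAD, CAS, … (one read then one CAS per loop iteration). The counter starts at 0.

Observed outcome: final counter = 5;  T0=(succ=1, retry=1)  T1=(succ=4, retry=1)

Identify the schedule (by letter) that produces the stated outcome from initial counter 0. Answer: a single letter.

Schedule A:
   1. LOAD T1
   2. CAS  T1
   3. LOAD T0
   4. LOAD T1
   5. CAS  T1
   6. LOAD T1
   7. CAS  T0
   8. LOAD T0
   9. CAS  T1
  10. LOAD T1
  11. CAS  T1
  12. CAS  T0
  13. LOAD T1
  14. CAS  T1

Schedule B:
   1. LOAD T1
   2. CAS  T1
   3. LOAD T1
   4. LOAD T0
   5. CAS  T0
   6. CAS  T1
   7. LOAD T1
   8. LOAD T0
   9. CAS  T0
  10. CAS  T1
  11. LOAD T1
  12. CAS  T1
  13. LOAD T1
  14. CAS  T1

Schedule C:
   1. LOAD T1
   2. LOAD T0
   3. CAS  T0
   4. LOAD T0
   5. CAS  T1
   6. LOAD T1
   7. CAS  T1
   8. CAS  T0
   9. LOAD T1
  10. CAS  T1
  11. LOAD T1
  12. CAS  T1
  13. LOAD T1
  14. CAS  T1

C

Simulating candidate C:
T1 LOAD — after: cnt=0, r=0 — load
T0 LOAD — after: cnt=0, r=0 — load
T0 CAS — after: cnt=1, r=0 — ok
T0 LOAD — after: cnt=1, r=1 — load
T1 CAS — after: cnt=1, r=0 — retry
T1 LOAD — after: cnt=1, r=1 — load
T1 CAS — after: cnt=2, r=1 — ok
T0 CAS — after: cnt=2, r=1 — retry
T1 LOAD — after: cnt=2, r=2 — load
T1 CAS — after: cnt=3, r=2 — ok
T1 LOAD — after: cnt=3, r=3 — load
T1 CAS — after: cnt=4, r=3 — ok
T1 LOAD — after: cnt=4, r=4 — load
T1 CAS — after: cnt=5, r=4 — ok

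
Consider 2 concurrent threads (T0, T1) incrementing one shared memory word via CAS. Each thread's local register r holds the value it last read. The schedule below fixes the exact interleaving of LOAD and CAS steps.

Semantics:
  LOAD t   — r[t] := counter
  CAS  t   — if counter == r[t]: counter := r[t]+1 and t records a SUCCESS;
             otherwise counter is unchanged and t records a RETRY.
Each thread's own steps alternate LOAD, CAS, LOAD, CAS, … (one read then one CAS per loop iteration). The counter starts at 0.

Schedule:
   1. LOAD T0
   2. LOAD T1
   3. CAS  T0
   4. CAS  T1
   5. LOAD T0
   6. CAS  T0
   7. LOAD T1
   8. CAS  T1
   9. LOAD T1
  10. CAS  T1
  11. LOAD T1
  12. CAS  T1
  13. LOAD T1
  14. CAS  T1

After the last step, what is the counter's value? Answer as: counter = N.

   1) LOAD T0:  M=0  r_T0=0
   2) LOAD T1:  M=0  r_T1=0
   3) CAS  T0:  M=1  r_T0=0 ✓
   4) CAS  T1:  M=1  r_T1=0 ✗
   5) LOAD T0:  M=1  r_T0=1
   6) CAS  T0:  M=2  r_T0=1 ✓
   7) LOAD T1:  M=2  r_T1=2
   8) CAS  T1:  M=3  r_T1=2 ✓
   9) LOAD T1:  M=3  r_T1=3
  10) CAS  T1:  M=4  r_T1=3 ✓
  11) LOAD T1:  M=4  r_T1=4
  12) CAS  T1:  M=5  r_T1=4 ✓
  13) LOAD T1:  M=5  r_T1=5
  14) CAS  T1:  M=6  r_T1=5 ✓

counter = 6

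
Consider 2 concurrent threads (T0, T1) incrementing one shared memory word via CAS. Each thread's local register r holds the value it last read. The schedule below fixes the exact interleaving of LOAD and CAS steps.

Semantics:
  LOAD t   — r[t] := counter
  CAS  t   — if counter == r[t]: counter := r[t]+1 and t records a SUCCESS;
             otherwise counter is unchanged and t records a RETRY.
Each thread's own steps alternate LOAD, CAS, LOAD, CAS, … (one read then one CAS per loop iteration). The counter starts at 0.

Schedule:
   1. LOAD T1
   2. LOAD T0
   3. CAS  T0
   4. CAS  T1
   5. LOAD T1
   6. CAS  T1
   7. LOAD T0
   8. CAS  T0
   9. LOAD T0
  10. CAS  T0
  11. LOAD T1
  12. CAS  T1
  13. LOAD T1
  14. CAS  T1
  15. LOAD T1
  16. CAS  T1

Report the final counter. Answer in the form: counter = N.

   1) LOAD T1:  M=0  r_T1=0
   2) LOAD T0:  M=0  r_T0=0
   3) CAS  T0:  M=1  r_T0=0 ✓
   4) CAS  T1:  M=1  r_T1=0 ✗
   5) LOAD T1:  M=1  r_T1=1
   6) CAS  T1:  M=2  r_T1=1 ✓
   7) LOAD T0:  M=2  r_T0=2
   8) CAS  T0:  M=3  r_T0=2 ✓
   9) LOAD T0:  M=3  r_T0=3
  10) CAS  T0:  M=4  r_T0=3 ✓
  11) LOAD T1:  M=4  r_T1=4
  12) CAS  T1:  M=5  r_T1=4 ✓
  13) LOAD T1:  M=5  r_T1=5
  14) CAS  T1:  M=6  r_T1=5 ✓
  15) LOAD T1:  M=6  r_T1=6
  16) CAS  T1:  M=7  r_T1=6 ✓

counter = 7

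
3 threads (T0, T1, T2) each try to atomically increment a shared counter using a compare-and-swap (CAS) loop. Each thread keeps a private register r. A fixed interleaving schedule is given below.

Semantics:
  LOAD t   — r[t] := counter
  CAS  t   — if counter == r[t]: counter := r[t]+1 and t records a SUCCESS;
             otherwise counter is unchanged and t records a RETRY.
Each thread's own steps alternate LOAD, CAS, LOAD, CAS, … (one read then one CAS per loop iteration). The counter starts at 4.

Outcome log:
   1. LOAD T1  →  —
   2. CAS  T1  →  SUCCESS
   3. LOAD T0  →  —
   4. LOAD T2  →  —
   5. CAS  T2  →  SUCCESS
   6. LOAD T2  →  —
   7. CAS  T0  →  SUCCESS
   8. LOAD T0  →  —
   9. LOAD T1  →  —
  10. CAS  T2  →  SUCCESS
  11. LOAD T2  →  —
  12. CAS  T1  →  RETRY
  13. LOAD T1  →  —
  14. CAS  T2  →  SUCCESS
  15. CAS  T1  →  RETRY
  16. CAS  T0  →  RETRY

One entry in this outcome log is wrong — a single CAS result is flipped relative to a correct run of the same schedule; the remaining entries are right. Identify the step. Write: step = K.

step = 7

Correct run:
T1 LOAD — after: cnt=4, r=4 — load
T1 CAS — after: cnt=5, r=4 — ok
T0 LOAD — after: cnt=5, r=5 — load
T2 LOAD — after: cnt=5, r=5 — load
T2 CAS — after: cnt=6, r=5 — ok
T2 LOAD — after: cnt=6, r=6 — load
T0 CAS — after: cnt=6, r=5 — retry
T0 LOAD — after: cnt=6, r=6 — load
T1 LOAD — after: cnt=6, r=6 — load
T2 CAS — after: cnt=7, r=6 — ok
T2 LOAD — after: cnt=7, r=7 — load
T1 CAS — after: cnt=7, r=6 — retry
T1 LOAD — after: cnt=7, r=7 — load
T2 CAS — after: cnt=8, r=7 — ok
T1 CAS — after: cnt=8, r=7 — retry
T0 CAS — after: cnt=8, r=6 — retry
Mismatch at 7.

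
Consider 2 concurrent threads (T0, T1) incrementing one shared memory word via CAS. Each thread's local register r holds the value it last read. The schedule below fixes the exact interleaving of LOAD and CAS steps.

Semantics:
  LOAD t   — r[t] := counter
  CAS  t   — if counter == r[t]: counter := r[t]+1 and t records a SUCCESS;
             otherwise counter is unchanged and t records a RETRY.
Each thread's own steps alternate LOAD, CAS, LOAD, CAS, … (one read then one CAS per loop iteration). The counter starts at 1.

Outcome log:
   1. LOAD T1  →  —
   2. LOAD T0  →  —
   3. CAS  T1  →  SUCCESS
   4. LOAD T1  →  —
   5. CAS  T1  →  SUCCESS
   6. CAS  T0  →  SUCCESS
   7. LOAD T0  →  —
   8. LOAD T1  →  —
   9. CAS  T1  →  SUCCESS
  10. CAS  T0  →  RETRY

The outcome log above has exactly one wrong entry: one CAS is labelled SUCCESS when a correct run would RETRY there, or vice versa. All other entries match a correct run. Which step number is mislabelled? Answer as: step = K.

Correct run:
1. LOAD T1 → mem=1 r[T1]=1 [LOAD]
2. LOAD T0 → mem=1 r[T0]=1 [LOAD]
3. CAS T1 → mem=2 r[T1]=1 [OK]
4. LOAD T1 → mem=2 r[T1]=2 [LOAD]
5. CAS T1 → mem=3 r[T1]=2 [OK]
6. CAS T0 → mem=3 r[T0]=1 [RETRY]
7. LOAD T0 → mem=3 r[T0]=3 [LOAD]
8. LOAD T1 → mem=3 r[T1]=3 [LOAD]
9. CAS T1 → mem=4 r[T1]=3 [OK]
10. CAS T0 → mem=4 r[T0]=3 [RETRY]
Log disagrees first at step 6.

step = 6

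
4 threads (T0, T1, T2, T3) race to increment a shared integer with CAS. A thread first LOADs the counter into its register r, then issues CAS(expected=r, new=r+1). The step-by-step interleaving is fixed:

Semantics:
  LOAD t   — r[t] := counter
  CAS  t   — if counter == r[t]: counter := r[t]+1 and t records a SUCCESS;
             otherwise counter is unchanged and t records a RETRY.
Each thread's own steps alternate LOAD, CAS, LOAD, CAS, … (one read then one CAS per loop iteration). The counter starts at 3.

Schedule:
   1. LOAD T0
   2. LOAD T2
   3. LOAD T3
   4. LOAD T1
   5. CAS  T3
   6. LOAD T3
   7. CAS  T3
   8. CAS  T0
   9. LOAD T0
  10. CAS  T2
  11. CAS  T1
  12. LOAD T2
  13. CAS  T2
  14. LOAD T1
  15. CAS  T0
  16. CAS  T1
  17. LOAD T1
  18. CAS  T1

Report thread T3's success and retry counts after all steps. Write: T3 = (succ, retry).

T3 = (2, 0)

T0 LOAD — after: cnt=3, r=3 — load
T2 LOAD — after: cnt=3, r=3 — load
T3 LOAD — after: cnt=3, r=3 — load
T1 LOAD — after: cnt=3, r=3 — load
T3 CAS — after: cnt=4, r=3 — ok
T3 LOAD — after: cnt=4, r=4 — load
T3 CAS — after: cnt=5, r=4 — ok
T0 CAS — after: cnt=5, r=3 — retry
T0 LOAD — after: cnt=5, r=5 — load
T2 CAS — after: cnt=5, r=3 — retry
T1 CAS — after: cnt=5, r=3 — retry
T2 LOAD — after: cnt=5, r=5 — load
T2 CAS — after: cnt=6, r=5 — ok
T1 LOAD — after: cnt=6, r=6 — load
T0 CAS — after: cnt=6, r=5 — retry
T1 CAS — after: cnt=7, r=6 — ok
T1 LOAD — after: cnt=7, r=7 — load
T1 CAS — after: cnt=8, r=7 — ok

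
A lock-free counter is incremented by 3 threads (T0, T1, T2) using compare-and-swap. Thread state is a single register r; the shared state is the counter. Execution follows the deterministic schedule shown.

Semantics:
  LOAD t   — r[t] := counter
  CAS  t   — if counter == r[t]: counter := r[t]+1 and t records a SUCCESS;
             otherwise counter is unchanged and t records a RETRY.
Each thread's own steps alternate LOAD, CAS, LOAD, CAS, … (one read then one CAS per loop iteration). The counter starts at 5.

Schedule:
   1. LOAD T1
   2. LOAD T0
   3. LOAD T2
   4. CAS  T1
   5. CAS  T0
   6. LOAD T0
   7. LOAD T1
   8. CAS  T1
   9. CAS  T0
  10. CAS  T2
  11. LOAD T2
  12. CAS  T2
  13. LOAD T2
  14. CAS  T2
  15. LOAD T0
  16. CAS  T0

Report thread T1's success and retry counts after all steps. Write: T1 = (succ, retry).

[1] T1.load  rd  (counter 5, T1.r 5)
[2] T0.load  rd  (counter 5, T0.r 5)
[3] T2.load  rd  (counter 5, T2.r 5)
[4] T1.cas  hit  (counter 6, T1.r 5)
[5] T0.cas  miss  (counter 6, T0.r 5)
[6] T0.load  rd  (counter 6, T0.r 6)
[7] T1.load  rd  (counter 6, T1.r 6)
[8] T1.cas  hit  (counter 7, T1.r 6)
[9] T0.cas  miss  (counter 7, T0.r 6)
[10] T2.cas  miss  (counter 7, T2.r 5)
[11] T2.load  rd  (counter 7, T2.r 7)
[12] T2.cas  hit  (counter 8, T2.r 7)
[13] T2.load  rd  (counter 8, T2.r 8)
[14] T2.cas  hit  (counter 9, T2.r 8)
[15] T0.load  rd  (counter 9, T0.r 9)
[16] T0.cas  hit  (counter 10, T0.r 9)

T1 = (2, 0)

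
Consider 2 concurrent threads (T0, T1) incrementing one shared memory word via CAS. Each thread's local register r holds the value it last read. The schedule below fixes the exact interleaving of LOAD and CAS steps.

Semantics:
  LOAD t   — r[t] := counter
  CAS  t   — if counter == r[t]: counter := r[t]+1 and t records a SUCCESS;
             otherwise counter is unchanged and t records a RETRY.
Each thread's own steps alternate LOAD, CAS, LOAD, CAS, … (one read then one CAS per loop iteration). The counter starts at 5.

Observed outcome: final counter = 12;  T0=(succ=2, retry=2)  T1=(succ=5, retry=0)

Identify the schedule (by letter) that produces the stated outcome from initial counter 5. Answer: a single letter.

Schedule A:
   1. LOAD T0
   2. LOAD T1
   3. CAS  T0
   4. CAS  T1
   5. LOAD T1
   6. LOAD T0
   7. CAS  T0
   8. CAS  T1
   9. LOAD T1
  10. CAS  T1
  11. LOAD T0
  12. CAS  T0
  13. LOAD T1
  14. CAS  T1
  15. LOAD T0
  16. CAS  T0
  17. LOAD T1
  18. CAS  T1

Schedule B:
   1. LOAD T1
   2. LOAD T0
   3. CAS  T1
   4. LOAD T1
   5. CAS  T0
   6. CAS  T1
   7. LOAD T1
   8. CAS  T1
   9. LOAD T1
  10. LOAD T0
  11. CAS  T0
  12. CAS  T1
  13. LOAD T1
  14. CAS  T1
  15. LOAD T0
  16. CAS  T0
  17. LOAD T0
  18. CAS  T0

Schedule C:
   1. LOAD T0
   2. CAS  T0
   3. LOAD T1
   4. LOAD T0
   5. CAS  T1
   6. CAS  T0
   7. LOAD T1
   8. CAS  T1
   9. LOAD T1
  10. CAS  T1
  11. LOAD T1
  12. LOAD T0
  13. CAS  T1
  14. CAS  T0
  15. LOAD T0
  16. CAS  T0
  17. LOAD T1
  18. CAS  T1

C

Tracing schedule C:
T0 LOAD — after: cnt=5, r=5 — load
T0 CAS — after: cnt=6, r=5 — ok
T1 LOAD — after: cnt=6, r=6 — load
T0 LOAD — after: cnt=6, r=6 — load
T1 CAS — after: cnt=7, r=6 — ok
T0 CAS — after: cnt=7, r=6 — retry
T1 LOAD — after: cnt=7, r=7 — load
T1 CAS — after: cnt=8, r=7 — ok
T1 LOAD — after: cnt=8, r=8 — load
T1 CAS — after: cnt=9, r=8 — ok
T1 LOAD — after: cnt=9, r=9 — load
T0 LOAD — after: cnt=9, r=9 — load
T1 CAS — after: cnt=10, r=9 — ok
T0 CAS — after: cnt=10, r=9 — retry
T0 LOAD — after: cnt=10, r=10 — load
T0 CAS — after: cnt=11, r=10 — ok
T1 LOAD — after: cnt=11, r=11 — load
T1 CAS — after: cnt=12, r=11 — ok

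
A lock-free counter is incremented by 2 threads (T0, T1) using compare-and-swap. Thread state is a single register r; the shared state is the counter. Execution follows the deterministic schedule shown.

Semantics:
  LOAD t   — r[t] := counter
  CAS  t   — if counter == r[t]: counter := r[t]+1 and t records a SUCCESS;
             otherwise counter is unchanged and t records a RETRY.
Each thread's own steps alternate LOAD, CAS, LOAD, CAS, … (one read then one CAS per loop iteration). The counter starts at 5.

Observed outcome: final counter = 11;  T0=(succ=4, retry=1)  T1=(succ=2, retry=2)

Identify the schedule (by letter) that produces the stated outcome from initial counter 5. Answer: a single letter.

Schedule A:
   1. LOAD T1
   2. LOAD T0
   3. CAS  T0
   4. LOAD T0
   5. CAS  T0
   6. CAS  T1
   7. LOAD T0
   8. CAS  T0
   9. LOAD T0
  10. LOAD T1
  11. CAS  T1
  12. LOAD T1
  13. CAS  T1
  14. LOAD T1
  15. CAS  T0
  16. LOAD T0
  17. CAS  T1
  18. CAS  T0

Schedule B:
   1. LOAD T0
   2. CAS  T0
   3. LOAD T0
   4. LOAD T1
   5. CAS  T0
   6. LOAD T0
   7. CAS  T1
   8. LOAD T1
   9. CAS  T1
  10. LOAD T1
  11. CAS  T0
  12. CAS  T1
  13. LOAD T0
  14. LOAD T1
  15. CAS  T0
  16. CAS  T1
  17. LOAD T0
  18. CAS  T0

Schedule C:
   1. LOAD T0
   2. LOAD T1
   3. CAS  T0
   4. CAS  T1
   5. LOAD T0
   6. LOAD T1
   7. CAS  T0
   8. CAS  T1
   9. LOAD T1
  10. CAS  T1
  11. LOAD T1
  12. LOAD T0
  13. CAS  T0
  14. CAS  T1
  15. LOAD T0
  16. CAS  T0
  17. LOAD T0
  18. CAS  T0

B

Tracing schedule B:
[1] T0.load  rd  (counter 5, T0.r 5)
[2] T0.cas  hit  (counter 6, T0.r 5)
[3] T0.load  rd  (counter 6, T0.r 6)
[4] T1.load  rd  (counter 6, T1.r 6)
[5] T0.cas  hit  (counter 7, T0.r 6)
[6] T0.load  rd  (counter 7, T0.r 7)
[7] T1.cas  miss  (counter 7, T1.r 6)
[8] T1.load  rd  (counter 7, T1.r 7)
[9] T1.cas  hit  (counter 8, T1.r 7)
[10] T1.load  rd  (counter 8, T1.r 8)
[11] T0.cas  miss  (counter 8, T0.r 7)
[12] T1.cas  hit  (counter 9, T1.r 8)
[13] T0.load  rd  (counter 9, T0.r 9)
[14] T1.load  rd  (counter 9, T1.r 9)
[15] T0.cas  hit  (counter 10, T0.r 9)
[16] T1.cas  miss  (counter 10, T1.r 9)
[17] T0.load  rd  (counter 10, T0.r 10)
[18] T0.cas  hit  (counter 11, T0.r 10)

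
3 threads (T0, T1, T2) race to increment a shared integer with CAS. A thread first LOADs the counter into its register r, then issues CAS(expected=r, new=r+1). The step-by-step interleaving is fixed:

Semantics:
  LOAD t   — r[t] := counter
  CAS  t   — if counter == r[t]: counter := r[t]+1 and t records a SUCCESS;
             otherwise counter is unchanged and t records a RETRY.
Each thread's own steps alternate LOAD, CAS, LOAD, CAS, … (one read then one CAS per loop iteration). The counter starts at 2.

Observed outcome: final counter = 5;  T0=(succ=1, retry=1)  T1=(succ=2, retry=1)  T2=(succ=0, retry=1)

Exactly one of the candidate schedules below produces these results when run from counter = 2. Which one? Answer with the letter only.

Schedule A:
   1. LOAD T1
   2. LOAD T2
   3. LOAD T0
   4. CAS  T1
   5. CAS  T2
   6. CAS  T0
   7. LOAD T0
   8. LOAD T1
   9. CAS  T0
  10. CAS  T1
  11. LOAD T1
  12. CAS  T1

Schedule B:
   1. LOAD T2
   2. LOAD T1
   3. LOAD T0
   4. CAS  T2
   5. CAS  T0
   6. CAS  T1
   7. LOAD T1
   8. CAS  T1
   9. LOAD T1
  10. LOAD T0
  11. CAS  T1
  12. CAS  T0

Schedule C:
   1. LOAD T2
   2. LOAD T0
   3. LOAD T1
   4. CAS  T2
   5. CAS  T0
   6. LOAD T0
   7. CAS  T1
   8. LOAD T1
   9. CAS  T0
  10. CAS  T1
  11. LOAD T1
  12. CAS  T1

Run A:
1. LOAD T1 → mem=2 r[T1]=2 [LOAD]
2. LOAD T2 → mem=2 r[T2]=2 [LOAD]
3. LOAD T0 → mem=2 r[T0]=2 [LOAD]
4. CAS T1 → mem=3 r[T1]=2 [OK]
5. CAS T2 → mem=3 r[T2]=2 [RETRY]
6. CAS T0 → mem=3 r[T0]=2 [RETRY]
7. LOAD T0 → mem=3 r[T0]=3 [LOAD]
8. LOAD T1 → mem=3 r[T1]=3 [LOAD]
9. CAS T0 → mem=4 r[T0]=3 [OK]
10. CAS T1 → mem=4 r[T1]=3 [RETRY]
11. LOAD T1 → mem=4 r[T1]=4 [LOAD]
12. CAS T1 → mem=5 r[T1]=4 [OK]

A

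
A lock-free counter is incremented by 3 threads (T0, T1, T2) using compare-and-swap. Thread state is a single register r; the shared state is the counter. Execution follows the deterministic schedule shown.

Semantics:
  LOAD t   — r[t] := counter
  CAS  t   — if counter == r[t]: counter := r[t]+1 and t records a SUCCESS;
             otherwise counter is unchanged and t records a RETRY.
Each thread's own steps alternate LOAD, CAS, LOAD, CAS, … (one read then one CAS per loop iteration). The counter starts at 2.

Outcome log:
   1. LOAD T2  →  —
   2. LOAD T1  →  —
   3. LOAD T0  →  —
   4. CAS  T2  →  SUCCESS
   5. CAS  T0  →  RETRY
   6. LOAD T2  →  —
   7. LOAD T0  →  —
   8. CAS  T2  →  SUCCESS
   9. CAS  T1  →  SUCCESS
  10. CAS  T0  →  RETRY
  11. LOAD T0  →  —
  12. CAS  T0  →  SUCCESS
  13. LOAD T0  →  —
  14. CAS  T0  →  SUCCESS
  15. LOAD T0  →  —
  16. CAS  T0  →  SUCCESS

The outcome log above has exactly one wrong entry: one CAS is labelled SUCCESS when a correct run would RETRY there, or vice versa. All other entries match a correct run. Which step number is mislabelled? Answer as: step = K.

Correct run:
#1 T2 reads 2
#2 T1 reads 2
#3 T0 reads 2
#4 T2 CAS(2→3) writes; counter now 3
#5 T0 CAS(2→3) fails; counter now 3
#6 T2 reads 3
#7 T0 reads 3
#8 T2 CAS(3→4) writes; counter now 4
#9 T1 CAS(2→3) fails; counter now 4
#10 T0 CAS(3→4) fails; counter now 4
#11 T0 reads 4
#12 T0 CAS(4→5) writes; counter now 5
#13 T0 reads 5
#14 T0 CAS(5→6) writes; counter now 6
#15 T0 reads 6
#16 T0 CAS(6→7) writes; counter now 7
Mismatch at 9.

step = 9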